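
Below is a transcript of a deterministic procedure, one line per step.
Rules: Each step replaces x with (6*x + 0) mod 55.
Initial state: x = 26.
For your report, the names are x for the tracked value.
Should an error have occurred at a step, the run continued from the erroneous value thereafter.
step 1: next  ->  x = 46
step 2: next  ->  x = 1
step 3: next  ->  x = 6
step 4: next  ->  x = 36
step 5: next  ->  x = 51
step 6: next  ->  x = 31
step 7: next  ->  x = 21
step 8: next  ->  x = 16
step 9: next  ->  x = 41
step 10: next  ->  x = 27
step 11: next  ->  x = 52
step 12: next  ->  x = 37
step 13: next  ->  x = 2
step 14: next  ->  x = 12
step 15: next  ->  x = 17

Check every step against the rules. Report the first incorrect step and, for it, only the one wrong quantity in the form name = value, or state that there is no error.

1. x = (6*26 + 0) mod 55 = 46 (consistent with the transcript)
2. x = (6*46 + 0) mod 55 = 1 (in agreement)
3. x = (6*1 + 0) mod 55 = 6 (no discrepancy)
4. x = (6*6 + 0) mod 55 = 36 (checks out)
5. x = (6*36 + 0) mod 55 = 51 (same as recorded)
6. x = (6*51 + 0) mod 55 = 31 (consistent with the transcript)
7. x = (6*31 + 0) mod 55 = 21 (checks out)
8. x = (6*21 + 0) mod 55 = 16 (in agreement)
9. x = (6*16 + 0) mod 55 = 41 (matches)
10. x = (6*41 + 0) mod 55 = 26 (the recorded entry deviates here)
So the first discrepancy is step 10, where the right value is x = 26.

step 10, x = 26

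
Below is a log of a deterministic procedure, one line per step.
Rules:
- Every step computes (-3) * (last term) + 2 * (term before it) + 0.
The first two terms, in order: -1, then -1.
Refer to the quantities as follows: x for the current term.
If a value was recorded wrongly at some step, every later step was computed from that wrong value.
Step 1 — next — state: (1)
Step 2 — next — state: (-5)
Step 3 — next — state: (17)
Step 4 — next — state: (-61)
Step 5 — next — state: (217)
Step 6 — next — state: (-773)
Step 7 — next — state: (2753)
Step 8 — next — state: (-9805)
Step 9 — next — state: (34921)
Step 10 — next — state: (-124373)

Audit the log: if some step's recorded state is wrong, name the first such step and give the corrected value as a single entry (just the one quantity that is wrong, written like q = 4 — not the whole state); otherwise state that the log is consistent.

no error

Recomputing the run from the initial state:
step 1: x = 1
step 2: x = -5
step 3: x = 17
step 4: x = -61
step 5: x = 217
step 6: x = -773
step 7: x = 2753
step 8: x = -9805
step 9: x = 34921
step 10: x = -124373
This matches the log at every step.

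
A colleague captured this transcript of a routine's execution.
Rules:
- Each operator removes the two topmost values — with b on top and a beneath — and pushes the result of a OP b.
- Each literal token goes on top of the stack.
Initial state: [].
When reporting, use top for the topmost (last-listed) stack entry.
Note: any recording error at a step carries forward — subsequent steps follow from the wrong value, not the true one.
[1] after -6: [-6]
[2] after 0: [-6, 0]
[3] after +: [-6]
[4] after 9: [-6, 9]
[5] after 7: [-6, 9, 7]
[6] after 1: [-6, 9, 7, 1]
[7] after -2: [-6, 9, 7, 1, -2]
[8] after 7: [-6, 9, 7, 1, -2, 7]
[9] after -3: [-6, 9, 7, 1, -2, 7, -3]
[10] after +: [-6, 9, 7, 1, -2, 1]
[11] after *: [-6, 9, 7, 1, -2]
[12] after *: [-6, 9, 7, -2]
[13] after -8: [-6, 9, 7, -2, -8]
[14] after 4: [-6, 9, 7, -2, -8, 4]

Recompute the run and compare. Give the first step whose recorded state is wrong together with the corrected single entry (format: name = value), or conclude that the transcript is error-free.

step 1: push -6: top = -6 -> checks out
step 2: push 0: top = 0 -> agrees with the transcript
step 3: -6 + 0 = -6 -> checks out
step 4: push 9: top = 9 -> exactly as logged
step 5: push 7: top = 7 -> agrees with the transcript
step 6: push 1: top = 1 -> consistent with the transcript
step 7: push -2: top = -2 -> agrees with the transcript
step 8: push 7: top = 7 -> in agreement
step 9: push -3: top = -3 -> verified
step 10: 7 + -3 = 4 -> first mismatch against the transcript
That makes step 10 the first incorrect line — top = 4 is what it should show.

step 10, top = 4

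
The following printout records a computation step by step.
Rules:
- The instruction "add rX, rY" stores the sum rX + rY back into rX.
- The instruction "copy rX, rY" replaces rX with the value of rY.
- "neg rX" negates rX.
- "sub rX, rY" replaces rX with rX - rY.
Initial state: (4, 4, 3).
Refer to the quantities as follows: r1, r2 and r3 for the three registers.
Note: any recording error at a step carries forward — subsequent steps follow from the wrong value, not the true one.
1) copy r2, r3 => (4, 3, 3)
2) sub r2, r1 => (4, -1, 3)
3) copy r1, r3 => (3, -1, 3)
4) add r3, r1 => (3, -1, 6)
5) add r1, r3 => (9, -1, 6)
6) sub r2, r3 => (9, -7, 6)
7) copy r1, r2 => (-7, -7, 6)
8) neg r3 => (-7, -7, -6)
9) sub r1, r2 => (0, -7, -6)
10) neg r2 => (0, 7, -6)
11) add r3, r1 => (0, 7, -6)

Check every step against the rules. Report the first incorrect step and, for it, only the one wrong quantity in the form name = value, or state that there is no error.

1. r2 = 3 (consistent with the printout)
2. r2 = 3 - 4 = -1 (checks out)
3. r1 = 3 (in agreement)
4. r3 = 3 + 3 = 6 (agrees with the printout)
5. r1 = 3 + 6 = 9 (in agreement)
6. r2 = -1 - 6 = -7 (same as recorded)
7. r1 = -7 (checks out)
8. r3 = -(6) = -6 (no discrepancy)
9. r1 = -7 - -7 = 0 (verified)
10. r2 = -(-7) = 7 (matches)
11. r3 = -6 + 0 = -6 (in agreement)
No step deviates from the rules.

no error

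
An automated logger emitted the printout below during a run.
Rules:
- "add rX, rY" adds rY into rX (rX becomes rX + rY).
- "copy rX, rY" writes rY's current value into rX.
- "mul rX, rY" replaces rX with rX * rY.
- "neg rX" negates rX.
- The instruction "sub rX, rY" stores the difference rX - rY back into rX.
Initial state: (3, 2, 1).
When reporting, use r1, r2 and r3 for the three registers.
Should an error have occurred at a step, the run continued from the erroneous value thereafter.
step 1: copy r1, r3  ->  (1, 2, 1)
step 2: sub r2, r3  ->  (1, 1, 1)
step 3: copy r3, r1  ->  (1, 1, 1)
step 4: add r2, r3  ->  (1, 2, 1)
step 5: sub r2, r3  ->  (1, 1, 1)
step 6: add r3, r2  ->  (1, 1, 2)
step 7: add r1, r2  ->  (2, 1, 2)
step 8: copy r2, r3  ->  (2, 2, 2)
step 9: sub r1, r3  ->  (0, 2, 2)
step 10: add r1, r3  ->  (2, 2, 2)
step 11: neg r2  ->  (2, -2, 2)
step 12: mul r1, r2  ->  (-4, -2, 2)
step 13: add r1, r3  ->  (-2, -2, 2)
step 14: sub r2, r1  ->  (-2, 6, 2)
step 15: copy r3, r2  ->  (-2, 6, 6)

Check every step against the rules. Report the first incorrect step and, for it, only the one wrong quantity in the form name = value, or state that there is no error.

Recomputing the run from the initial state:
step 1: r1 = 1, r2 = 2, r3 = 1
step 2: r1 = 1, r2 = 1, r3 = 1
step 3: r1 = 1, r2 = 1, r3 = 1
step 4: r1 = 1, r2 = 2, r3 = 1
step 5: r1 = 1, r2 = 1, r3 = 1
step 6: r1 = 1, r2 = 1, r3 = 2
step 7: r1 = 2, r2 = 1, r3 = 2
step 8: r1 = 2, r2 = 2, r3 = 2
step 9: r1 = 0, r2 = 2, r3 = 2
step 10: r1 = 2, r2 = 2, r3 = 2
step 11: r1 = 2, r2 = -2, r3 = 2
step 12: r1 = -4, r2 = -2, r3 = 2
step 13: r1 = -2, r2 = -2, r3 = 2
step 14: r1 = -2, r2 = 0, r3 = 2
step 15: r1 = -2, r2 = 0, r3 = 0
The first disagreement with the printout is at step 14, where the value should be r2 = 0.

step 14, r2 = 0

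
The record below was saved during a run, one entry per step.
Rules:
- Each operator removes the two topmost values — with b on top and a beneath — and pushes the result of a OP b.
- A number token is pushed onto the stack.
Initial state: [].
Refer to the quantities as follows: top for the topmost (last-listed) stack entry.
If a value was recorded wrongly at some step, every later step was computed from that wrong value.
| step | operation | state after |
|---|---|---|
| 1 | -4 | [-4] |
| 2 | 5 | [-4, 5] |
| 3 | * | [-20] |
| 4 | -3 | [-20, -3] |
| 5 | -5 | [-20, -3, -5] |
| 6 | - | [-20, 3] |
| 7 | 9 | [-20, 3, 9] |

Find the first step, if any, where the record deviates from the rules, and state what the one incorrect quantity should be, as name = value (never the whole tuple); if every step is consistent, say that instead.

step 6, top = 2

Step 1: push -4: top = -4 — agrees with the record.
Step 2: push 5: top = 5 — agrees with the record.
Step 3: -4 * 5 = -20 — agrees with the record.
Step 4: push -3: top = -3 — checks out.
Step 5: push -5: top = -5 — matches.
Step 6: -3 - -5 = 2 — the recorded entry deviates here.
So the first discrepancy is step 6, where the right value is top = 2.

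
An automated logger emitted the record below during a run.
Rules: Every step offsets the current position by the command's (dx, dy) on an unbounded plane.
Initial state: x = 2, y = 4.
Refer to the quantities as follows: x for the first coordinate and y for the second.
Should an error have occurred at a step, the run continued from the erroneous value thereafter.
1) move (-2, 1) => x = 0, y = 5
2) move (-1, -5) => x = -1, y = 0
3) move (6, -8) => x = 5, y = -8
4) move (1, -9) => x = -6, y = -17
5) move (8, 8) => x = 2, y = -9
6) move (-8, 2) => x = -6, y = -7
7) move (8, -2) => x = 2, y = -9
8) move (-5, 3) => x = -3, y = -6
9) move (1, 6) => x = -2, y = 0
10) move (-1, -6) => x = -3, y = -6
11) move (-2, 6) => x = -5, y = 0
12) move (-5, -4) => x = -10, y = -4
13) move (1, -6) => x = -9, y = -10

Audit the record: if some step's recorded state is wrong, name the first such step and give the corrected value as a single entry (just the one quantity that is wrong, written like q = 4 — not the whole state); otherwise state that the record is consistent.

Recomputing the run from the initial state:
step 1: x = 0, y = 5
step 2: x = -1, y = 0
step 3: x = 5, y = -8
step 4: x = 6, y = -17
step 5: x = 14, y = -9
step 6: x = 6, y = -7
step 7: x = 14, y = -9
step 8: x = 9, y = -6
step 9: x = 10, y = 0
step 10: x = 9, y = -6
step 11: x = 7, y = 0
step 12: x = 2, y = -4
step 13: x = 3, y = -10
The first disagreement with the record is at step 4, where the value should be x = 6.

step 4, x = 6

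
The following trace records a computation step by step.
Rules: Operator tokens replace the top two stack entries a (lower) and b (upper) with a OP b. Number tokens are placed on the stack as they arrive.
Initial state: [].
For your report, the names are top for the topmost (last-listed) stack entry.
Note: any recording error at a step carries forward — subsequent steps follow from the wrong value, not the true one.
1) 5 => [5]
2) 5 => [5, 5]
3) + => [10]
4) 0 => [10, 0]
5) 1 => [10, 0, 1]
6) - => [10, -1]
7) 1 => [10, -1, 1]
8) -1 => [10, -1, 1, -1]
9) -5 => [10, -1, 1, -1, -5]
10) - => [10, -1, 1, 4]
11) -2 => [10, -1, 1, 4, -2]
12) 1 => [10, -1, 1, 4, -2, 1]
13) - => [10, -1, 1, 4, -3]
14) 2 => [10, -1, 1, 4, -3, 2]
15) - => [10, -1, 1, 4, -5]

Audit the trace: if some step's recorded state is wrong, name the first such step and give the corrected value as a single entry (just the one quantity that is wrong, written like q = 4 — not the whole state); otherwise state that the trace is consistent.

no error

Recomputing the run from the initial state:
step 1: [5]
step 2: [5, 5]
step 3: [10]
step 4: [10, 0]
step 5: [10, 0, 1]
step 6: [10, -1]
step 7: [10, -1, 1]
step 8: [10, -1, 1, -1]
step 9: [10, -1, 1, -1, -5]
step 10: [10, -1, 1, 4]
step 11: [10, -1, 1, 4, -2]
step 12: [10, -1, 1, 4, -2, 1]
step 13: [10, -1, 1, 4, -3]
step 14: [10, -1, 1, 4, -3, 2]
step 15: [10, -1, 1, 4, -5]
This matches the trace at every step.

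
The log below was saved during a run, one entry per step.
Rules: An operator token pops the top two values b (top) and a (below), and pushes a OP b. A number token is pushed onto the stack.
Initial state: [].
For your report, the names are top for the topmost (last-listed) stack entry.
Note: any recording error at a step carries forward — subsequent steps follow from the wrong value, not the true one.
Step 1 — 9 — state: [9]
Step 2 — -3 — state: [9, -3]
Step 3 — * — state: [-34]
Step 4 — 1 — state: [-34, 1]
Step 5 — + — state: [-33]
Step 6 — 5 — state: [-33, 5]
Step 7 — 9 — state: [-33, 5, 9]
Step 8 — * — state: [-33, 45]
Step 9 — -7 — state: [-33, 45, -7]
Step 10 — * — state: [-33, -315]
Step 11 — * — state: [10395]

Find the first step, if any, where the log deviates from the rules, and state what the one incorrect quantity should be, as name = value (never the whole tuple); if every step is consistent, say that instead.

Recomputing the run from the initial state:
step 1: [9]
step 2: [9, -3]
step 3: [-27]
step 4: [-27, 1]
step 5: [-26]
step 6: [-26, 5]
step 7: [-26, 5, 9]
step 8: [-26, 45]
step 9: [-26, 45, -7]
step 10: [-26, -315]
step 11: [8190]
The first disagreement with the log is at step 3, where the value should be top = -27.

step 3, top = -27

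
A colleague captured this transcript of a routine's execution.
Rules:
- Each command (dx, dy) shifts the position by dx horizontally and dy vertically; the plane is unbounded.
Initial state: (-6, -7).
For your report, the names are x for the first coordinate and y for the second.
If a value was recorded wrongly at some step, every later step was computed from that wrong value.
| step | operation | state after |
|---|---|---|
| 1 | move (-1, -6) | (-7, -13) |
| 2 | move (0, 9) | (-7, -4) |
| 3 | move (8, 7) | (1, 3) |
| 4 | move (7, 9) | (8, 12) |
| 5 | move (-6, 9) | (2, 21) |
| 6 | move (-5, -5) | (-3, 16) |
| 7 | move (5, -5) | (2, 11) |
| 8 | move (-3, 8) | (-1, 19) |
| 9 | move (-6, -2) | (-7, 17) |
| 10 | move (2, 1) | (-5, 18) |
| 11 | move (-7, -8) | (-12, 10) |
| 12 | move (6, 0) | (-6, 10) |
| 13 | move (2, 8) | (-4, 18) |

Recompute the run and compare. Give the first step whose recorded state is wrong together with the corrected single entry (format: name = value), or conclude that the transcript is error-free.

Step 1: x = -6 + (-1) = -7, y = -7 + (-6) = -13 — consistent with the transcript.
Step 2: x = -7 + (0) = -7, y = -13 + (9) = -4 — verified.
Step 3: x = -7 + (8) = 1, y = -4 + (7) = 3 — checks out.
Step 4: x = 1 + (7) = 8, y = 3 + (9) = 12 — matches.
Step 5: x = 8 + (-6) = 2, y = 12 + (9) = 21 — in agreement.
Step 6: x = 2 + (-5) = -3, y = 21 + (-5) = 16 — confirmed correct.
Step 7: x = -3 + (5) = 2, y = 16 + (-5) = 11 — same as recorded.
Step 8: x = 2 + (-3) = -1, y = 11 + (8) = 19 — verified.
Step 9: x = -1 + (-6) = -7, y = 19 + (-2) = 17 — matches.
Step 10: x = -7 + (2) = -5, y = 17 + (1) = 18 — agrees with the transcript.
Step 11: x = -5 + (-7) = -12, y = 18 + (-8) = 10 — same as recorded.
Step 12: x = -12 + (6) = -6, y = 10 + (0) = 10 — agrees with the transcript.
Step 13: x = -6 + (2) = -4, y = 10 + (8) = 18 — in agreement.
Every step is consistent.

no error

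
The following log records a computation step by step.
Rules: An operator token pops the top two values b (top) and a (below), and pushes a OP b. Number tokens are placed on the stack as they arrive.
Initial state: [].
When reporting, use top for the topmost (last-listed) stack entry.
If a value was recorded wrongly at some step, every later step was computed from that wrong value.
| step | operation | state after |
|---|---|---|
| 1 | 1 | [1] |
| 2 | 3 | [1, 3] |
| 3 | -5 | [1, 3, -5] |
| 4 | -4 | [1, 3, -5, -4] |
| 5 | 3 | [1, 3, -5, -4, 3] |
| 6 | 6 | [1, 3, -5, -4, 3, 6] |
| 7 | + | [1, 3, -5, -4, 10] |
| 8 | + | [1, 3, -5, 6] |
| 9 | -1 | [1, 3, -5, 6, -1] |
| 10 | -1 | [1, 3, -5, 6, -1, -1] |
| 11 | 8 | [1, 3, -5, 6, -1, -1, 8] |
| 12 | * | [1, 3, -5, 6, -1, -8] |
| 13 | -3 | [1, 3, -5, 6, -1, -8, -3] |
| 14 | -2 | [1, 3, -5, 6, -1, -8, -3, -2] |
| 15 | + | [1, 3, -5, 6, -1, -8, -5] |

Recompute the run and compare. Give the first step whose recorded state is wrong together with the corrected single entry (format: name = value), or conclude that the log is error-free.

step 1: push 1: top = 1 -> checks out
step 2: push 3: top = 3 -> consistent with the log
step 3: push -5: top = -5 -> same as recorded
step 4: push -4: top = -4 -> exactly as logged
step 5: push 3: top = 3 -> in agreement
step 6: push 6: top = 6 -> same as recorded
step 7: 3 + 6 = 9 -> the log disagrees here
First incorrect step: 7; the correct value is top = 9.

step 7, top = 9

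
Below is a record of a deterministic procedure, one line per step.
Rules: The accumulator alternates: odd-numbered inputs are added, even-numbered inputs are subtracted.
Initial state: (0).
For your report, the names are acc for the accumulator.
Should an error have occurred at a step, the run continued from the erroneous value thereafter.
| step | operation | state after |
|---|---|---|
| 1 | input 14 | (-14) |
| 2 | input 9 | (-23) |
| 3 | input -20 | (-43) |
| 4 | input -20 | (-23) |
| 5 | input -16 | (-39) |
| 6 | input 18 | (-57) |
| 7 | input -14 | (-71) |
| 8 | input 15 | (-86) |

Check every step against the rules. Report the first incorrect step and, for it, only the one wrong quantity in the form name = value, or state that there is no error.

step 1: acc = 0 + 14 = 14 -> the record has a different value
That makes step 1 the first incorrect line — acc = 14 is what it should show.

step 1, acc = 14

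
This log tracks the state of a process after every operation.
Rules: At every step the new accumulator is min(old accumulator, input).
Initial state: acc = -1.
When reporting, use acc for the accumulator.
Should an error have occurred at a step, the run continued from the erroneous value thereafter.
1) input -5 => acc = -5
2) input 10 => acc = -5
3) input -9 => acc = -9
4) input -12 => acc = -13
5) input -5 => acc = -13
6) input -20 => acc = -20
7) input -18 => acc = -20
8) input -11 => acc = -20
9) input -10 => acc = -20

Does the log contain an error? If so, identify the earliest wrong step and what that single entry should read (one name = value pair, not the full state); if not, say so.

Recomputing the run from the initial state:
step 1: acc = -5
step 2: acc = -5
step 3: acc = -9
step 4: acc = -12
step 5: acc = -12
step 6: acc = -20
step 7: acc = -20
step 8: acc = -20
step 9: acc = -20
The first disagreement with the log is at step 4, where the value should be acc = -12.

step 4, acc = -12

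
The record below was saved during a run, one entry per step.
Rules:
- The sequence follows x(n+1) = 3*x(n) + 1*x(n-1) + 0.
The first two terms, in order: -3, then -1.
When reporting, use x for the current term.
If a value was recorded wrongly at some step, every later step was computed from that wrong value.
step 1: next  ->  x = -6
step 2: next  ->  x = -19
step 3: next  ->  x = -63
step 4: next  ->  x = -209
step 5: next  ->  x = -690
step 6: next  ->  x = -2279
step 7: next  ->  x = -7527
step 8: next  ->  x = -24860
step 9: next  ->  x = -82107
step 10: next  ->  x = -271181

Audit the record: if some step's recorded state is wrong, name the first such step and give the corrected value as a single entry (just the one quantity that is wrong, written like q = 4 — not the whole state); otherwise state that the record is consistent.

1. x = 3*(-1) + (1)*(-3) + (0) = -6 (consistent with the record)
2. x = 3*(-6) + (1)*(-1) + (0) = -19 (checks out)
3. x = 3*(-19) + (1)*(-6) + (0) = -63 (verified)
4. x = 3*(-63) + (1)*(-19) + (0) = -208 (the recorded entry deviates here)
The earliest wrong entry is at step 4: it should read x = -208.

step 4, x = -208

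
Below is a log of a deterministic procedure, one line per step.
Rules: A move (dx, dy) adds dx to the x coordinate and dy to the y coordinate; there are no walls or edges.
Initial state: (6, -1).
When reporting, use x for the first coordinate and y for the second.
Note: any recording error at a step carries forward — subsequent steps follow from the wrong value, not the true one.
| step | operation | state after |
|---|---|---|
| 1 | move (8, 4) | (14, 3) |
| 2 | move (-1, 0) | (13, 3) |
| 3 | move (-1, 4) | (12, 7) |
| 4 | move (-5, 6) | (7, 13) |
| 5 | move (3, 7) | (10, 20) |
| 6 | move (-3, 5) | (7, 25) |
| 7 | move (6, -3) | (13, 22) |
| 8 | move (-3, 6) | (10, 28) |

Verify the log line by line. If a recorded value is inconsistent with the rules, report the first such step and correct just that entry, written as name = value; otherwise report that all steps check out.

no error

Recomputing the run from the initial state:
step 1: x = 14, y = 3
step 2: x = 13, y = 3
step 3: x = 12, y = 7
step 4: x = 7, y = 13
step 5: x = 10, y = 20
step 6: x = 7, y = 25
step 7: x = 13, y = 22
step 8: x = 10, y = 28
This matches the log at every step.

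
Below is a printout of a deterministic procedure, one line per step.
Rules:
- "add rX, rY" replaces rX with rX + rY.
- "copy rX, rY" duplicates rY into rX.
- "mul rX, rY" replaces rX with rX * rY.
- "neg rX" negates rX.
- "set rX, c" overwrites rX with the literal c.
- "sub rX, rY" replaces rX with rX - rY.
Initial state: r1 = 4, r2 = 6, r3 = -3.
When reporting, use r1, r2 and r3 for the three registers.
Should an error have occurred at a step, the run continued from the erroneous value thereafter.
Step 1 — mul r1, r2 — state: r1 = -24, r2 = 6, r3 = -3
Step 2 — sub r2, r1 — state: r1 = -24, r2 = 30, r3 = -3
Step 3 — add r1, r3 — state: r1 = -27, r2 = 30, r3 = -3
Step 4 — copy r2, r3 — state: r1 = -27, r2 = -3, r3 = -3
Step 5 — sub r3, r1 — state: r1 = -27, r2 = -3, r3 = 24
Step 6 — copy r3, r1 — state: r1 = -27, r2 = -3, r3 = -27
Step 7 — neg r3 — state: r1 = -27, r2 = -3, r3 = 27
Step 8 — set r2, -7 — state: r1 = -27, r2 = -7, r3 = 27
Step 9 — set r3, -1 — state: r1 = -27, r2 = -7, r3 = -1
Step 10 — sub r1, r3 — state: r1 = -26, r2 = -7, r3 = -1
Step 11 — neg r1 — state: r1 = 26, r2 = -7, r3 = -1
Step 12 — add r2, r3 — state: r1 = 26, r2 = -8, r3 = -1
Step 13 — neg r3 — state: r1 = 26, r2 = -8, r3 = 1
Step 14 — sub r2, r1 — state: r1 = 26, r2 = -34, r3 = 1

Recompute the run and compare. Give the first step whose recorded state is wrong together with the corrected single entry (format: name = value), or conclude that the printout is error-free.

step 1, r1 = 24

Step 1: r1 = 4 * 6 = 24 — a discrepancy with the printout.
Step 1 is the first one off; corrected, r1 = 24.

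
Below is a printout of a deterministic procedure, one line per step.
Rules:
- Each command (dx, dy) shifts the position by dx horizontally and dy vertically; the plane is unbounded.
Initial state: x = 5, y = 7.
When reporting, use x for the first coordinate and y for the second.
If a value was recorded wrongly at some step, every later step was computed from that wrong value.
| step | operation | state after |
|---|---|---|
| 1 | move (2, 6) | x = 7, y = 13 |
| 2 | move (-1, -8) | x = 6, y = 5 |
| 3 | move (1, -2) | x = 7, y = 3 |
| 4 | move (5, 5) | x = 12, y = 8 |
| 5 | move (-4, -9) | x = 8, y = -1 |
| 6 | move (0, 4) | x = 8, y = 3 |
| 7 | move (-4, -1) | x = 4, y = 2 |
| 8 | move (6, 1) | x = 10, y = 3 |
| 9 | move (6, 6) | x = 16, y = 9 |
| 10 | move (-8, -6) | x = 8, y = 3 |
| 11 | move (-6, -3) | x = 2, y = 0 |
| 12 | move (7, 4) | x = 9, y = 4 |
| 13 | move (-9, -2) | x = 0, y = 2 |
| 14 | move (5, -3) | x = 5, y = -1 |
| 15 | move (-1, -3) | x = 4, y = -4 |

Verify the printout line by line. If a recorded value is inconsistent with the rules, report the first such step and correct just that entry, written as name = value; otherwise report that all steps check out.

Step 1: x = 5 + (2) = 7, y = 7 + (6) = 13 — verified.
Step 2: x = 7 + (-1) = 6, y = 13 + (-8) = 5 — confirmed correct.
Step 3: x = 6 + (1) = 7, y = 5 + (-2) = 3 — no discrepancy.
Step 4: x = 7 + (5) = 12, y = 3 + (5) = 8 — no discrepancy.
Step 5: x = 12 + (-4) = 8, y = 8 + (-9) = -1 — agrees with the printout.
Step 6: x = 8 + (0) = 8, y = -1 + (4) = 3 — checks out.
Step 7: x = 8 + (-4) = 4, y = 3 + (-1) = 2 — confirmed correct.
Step 8: x = 4 + (6) = 10, y = 2 + (1) = 3 — agrees with the printout.
Step 9: x = 10 + (6) = 16, y = 3 + (6) = 9 — no discrepancy.
Step 10: x = 16 + (-8) = 8, y = 9 + (-6) = 3 — no discrepancy.
Step 11: x = 8 + (-6) = 2, y = 3 + (-3) = 0 — verified.
Step 12: x = 2 + (7) = 9, y = 0 + (4) = 4 — consistent with the printout.
Step 13: x = 9 + (-9) = 0, y = 4 + (-2) = 2 — consistent with the printout.
Step 14: x = 0 + (5) = 5, y = 2 + (-3) = -1 — agrees with the printout.
Step 15: x = 5 + (-1) = 4, y = -1 + (-3) = -4 — no discrepancy.
The recomputation confirms every line.

no error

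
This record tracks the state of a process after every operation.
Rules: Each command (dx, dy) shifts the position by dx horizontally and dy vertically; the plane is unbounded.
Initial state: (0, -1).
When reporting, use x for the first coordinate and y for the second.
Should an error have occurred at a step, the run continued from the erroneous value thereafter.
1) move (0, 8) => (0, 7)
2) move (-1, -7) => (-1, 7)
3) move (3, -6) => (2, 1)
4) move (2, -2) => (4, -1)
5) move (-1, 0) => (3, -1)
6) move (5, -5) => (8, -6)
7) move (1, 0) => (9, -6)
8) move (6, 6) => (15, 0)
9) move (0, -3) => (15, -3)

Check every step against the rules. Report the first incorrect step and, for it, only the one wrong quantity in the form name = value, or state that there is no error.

Step 1: x = 0 + (0) = 0, y = -1 + (8) = 7 — confirmed correct.
Step 2: x = 0 + (-1) = -1, y = 7 + (-7) = 0 — the record has a different value.
That makes step 2 the first incorrect line — y = 0 is what it should show.

step 2, y = 0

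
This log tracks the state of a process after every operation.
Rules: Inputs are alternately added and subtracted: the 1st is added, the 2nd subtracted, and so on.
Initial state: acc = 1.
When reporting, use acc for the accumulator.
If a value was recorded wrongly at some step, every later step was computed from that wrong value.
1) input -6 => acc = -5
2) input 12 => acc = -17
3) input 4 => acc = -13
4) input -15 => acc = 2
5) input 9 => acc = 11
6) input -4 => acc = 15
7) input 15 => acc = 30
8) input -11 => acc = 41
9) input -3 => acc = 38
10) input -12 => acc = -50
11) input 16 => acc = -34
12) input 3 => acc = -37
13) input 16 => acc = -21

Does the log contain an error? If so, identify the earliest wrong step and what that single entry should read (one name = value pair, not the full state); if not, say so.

step 10, acc = 50

Recomputing the run from the initial state:
step 1: acc = -5
step 2: acc = -17
step 3: acc = -13
step 4: acc = 2
step 5: acc = 11
step 6: acc = 15
step 7: acc = 30
step 8: acc = 41
step 9: acc = 38
step 10: acc = 50
step 11: acc = 66
step 12: acc = 63
step 13: acc = 79
The first disagreement with the log is at step 10, where the value should be acc = 50.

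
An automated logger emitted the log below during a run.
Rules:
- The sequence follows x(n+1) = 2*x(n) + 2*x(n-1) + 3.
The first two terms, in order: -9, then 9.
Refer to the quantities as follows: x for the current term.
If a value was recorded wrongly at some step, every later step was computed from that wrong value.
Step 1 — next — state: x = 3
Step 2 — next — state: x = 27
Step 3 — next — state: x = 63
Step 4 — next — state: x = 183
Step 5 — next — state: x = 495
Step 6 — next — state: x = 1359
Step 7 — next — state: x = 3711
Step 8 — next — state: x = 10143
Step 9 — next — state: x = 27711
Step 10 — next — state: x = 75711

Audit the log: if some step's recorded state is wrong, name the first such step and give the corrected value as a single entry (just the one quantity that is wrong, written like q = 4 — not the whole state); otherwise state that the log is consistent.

no error

Step 1: x = 2*(9) + (2)*(-9) + (3) = 3 — checks out.
Step 2: x = 2*(3) + (2)*(9) + (3) = 27 — in agreement.
Step 3: x = 2*(27) + (2)*(3) + (3) = 63 — confirmed correct.
Step 4: x = 2*(63) + (2)*(27) + (3) = 183 — consistent with the log.
Step 5: x = 2*(183) + (2)*(63) + (3) = 495 — agrees with the log.
Step 6: x = 2*(495) + (2)*(183) + (3) = 1359 — exactly as logged.
Step 7: x = 2*(1359) + (2)*(495) + (3) = 3711 — agrees with the log.
Step 8: x = 2*(3711) + (2)*(1359) + (3) = 10143 — matches.
Step 9: x = 2*(10143) + (2)*(3711) + (3) = 27711 — verified.
Step 10: x = 2*(27711) + (2)*(10143) + (3) = 75711 — confirmed correct.
All entries verified; no error found.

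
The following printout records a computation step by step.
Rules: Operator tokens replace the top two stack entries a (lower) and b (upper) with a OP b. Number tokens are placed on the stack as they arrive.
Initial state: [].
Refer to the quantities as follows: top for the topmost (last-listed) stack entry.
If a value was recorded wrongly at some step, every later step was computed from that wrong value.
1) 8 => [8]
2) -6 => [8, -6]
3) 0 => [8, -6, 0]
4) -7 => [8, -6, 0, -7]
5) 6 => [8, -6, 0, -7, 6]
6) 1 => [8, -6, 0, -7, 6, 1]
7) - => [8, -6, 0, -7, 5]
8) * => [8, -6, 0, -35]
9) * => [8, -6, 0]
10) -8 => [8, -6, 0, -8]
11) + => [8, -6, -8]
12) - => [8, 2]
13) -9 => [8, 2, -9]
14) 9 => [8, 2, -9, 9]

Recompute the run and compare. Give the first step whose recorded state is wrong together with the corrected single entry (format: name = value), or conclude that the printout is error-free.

Recomputing the run from the initial state:
step 1: [8]
step 2: [8, -6]
step 3: [8, -6, 0]
step 4: [8, -6, 0, -7]
step 5: [8, -6, 0, -7, 6]
step 6: [8, -6, 0, -7, 6, 1]
step 7: [8, -6, 0, -7, 5]
step 8: [8, -6, 0, -35]
step 9: [8, -6, 0]
step 10: [8, -6, 0, -8]
step 11: [8, -6, -8]
step 12: [8, 2]
step 13: [8, 2, -9]
step 14: [8, 2, -9, 9]
This matches the printout at every step.

no error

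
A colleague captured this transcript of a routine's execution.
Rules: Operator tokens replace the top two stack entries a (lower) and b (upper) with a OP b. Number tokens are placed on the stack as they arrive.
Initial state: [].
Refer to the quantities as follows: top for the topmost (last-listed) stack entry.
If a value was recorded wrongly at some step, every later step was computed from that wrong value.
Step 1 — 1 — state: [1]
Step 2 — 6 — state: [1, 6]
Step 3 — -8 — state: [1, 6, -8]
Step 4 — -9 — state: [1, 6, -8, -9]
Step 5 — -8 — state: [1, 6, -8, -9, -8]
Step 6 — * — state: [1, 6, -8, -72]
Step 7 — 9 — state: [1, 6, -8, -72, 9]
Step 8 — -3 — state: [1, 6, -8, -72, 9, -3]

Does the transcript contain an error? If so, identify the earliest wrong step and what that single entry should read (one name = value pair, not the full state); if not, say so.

Recomputing the run from the initial state:
step 1: [1]
step 2: [1, 6]
step 3: [1, 6, -8]
step 4: [1, 6, -8, -9]
step 5: [1, 6, -8, -9, -8]
step 6: [1, 6, -8, 72]
step 7: [1, 6, -8, 72, 9]
step 8: [1, 6, -8, 72, 9, -3]
The first disagreement with the transcript is at step 6, where the value should be top = 72.

step 6, top = 72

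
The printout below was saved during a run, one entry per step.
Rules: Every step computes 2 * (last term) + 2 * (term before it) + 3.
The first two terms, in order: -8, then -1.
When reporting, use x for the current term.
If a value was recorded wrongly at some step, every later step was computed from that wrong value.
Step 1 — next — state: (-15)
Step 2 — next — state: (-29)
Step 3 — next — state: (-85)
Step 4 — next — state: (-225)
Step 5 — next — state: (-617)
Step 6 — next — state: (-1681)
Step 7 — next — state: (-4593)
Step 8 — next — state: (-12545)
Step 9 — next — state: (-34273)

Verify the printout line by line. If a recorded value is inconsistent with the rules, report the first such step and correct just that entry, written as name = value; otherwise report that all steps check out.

no error

Recomputing the run from the initial state:
step 1: x = -15
step 2: x = -29
step 3: x = -85
step 4: x = -225
step 5: x = -617
step 6: x = -1681
step 7: x = -4593
step 8: x = -12545
step 9: x = -34273
This matches the printout at every step.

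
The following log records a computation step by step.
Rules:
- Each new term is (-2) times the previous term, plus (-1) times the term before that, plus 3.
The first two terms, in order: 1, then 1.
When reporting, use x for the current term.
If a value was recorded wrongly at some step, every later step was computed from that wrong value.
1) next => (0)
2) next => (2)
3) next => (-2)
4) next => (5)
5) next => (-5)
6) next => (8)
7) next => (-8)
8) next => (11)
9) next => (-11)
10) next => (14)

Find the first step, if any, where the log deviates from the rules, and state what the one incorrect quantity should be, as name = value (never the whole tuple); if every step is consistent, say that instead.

step 3, x = -1

1. x = -2*(1) + (-1)*(1) + (3) = 0 (matches)
2. x = -2*(0) + (-1)*(1) + (3) = 2 (checks out)
3. x = -2*(2) + (-1)*(0) + (3) = -1 (not what was recorded)
Conclusion: step 3 carries the first error; the entry should be x = -1.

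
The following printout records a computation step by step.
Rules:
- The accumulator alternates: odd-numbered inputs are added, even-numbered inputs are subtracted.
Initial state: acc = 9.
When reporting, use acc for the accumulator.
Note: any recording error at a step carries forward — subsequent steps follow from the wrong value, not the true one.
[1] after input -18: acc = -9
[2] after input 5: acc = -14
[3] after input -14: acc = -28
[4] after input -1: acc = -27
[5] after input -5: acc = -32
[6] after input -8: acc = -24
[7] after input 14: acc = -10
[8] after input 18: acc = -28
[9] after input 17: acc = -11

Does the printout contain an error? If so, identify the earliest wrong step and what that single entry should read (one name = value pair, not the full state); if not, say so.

no error

Step 1: acc = 9 + -18 = -9 — matches.
Step 2: acc = -9 - 5 = -14 — same as recorded.
Step 3: acc = -14 + -14 = -28 — in agreement.
Step 4: acc = -28 - -1 = -27 — checks out.
Step 5: acc = -27 + -5 = -32 — same as recorded.
Step 6: acc = -32 - -8 = -24 — checks out.
Step 7: acc = -24 + 14 = -10 — no discrepancy.
Step 8: acc = -10 - 18 = -28 — in agreement.
Step 9: acc = -28 + 17 = -11 — no discrepancy.
The recomputation confirms every line.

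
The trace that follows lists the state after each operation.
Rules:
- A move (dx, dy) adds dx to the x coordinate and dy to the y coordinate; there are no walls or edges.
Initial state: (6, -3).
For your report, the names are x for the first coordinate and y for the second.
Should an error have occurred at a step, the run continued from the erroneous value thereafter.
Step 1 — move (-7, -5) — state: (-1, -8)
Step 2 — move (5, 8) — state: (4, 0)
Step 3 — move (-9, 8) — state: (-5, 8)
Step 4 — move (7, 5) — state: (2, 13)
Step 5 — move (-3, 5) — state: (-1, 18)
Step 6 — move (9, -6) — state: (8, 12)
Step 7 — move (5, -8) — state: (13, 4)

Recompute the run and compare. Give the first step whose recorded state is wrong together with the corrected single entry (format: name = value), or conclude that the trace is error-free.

Step 1: x = 6 + (-7) = -1, y = -3 + (-5) = -8 — consistent with the trace.
Step 2: x = -1 + (5) = 4, y = -8 + (8) = 0 — matches.
Step 3: x = 4 + (-9) = -5, y = 0 + (8) = 8 — same as recorded.
Step 4: x = -5 + (7) = 2, y = 8 + (5) = 13 — confirmed correct.
Step 5: x = 2 + (-3) = -1, y = 13 + (5) = 18 — no discrepancy.
Step 6: x = -1 + (9) = 8, y = 18 + (-6) = 12 — exactly as logged.
Step 7: x = 8 + (5) = 13, y = 12 + (-8) = 4 — confirmed correct.
Every step is consistent.

no error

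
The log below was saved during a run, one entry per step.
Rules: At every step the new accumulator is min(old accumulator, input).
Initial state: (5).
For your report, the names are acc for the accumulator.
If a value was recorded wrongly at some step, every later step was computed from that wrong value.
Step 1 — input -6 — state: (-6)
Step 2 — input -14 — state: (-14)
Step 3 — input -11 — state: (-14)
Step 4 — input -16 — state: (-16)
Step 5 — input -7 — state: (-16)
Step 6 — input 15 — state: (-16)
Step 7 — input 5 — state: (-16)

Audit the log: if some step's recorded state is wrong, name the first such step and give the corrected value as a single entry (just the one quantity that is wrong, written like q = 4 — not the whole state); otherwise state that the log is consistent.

Recomputing the run from the initial state:
step 1: acc = -6
step 2: acc = -14
step 3: acc = -14
step 4: acc = -16
step 5: acc = -16
step 6: acc = -16
step 7: acc = -16
This matches the log at every step.

no error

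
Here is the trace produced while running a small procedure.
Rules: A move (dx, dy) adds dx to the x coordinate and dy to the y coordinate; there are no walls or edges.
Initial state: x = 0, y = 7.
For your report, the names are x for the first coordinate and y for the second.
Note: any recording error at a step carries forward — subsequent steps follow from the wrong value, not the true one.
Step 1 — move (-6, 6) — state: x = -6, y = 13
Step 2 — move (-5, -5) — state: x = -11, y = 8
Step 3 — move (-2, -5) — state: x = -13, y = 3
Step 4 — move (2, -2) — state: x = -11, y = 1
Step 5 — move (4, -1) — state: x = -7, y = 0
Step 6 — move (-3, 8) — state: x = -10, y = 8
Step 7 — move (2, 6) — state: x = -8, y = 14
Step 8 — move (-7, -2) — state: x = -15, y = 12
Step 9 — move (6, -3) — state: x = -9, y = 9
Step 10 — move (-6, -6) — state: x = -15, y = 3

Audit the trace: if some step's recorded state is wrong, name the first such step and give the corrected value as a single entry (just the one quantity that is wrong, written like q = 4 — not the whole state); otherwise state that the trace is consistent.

step 1: x = 0 + (-6) = -6, y = 7 + (6) = 13 -> matches
step 2: x = -6 + (-5) = -11, y = 13 + (-5) = 8 -> same as recorded
step 3: x = -11 + (-2) = -13, y = 8 + (-5) = 3 -> in agreement
step 4: x = -13 + (2) = -11, y = 3 + (-2) = 1 -> same as recorded
step 5: x = -11 + (4) = -7, y = 1 + (-1) = 0 -> exactly as logged
step 6: x = -7 + (-3) = -10, y = 0 + (8) = 8 -> exactly as logged
step 7: x = -10 + (2) = -8, y = 8 + (6) = 14 -> verified
step 8: x = -8 + (-7) = -15, y = 14 + (-2) = 12 -> matches
step 9: x = -15 + (6) = -9, y = 12 + (-3) = 9 -> matches
step 10: x = -9 + (-6) = -15, y = 9 + (-6) = 3 -> matches
Each recorded entry agrees with the recomputation.

no error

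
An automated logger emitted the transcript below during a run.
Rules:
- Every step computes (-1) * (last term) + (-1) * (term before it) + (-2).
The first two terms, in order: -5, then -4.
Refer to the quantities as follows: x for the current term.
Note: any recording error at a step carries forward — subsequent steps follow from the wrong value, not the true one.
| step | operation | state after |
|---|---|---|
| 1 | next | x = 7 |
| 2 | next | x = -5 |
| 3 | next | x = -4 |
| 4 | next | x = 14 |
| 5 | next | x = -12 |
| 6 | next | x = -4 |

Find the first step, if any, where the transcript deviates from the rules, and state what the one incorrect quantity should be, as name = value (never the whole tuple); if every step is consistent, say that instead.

1. x = -1*(-4) + (-1)*(-5) + (-2) = 7 (confirmed correct)
2. x = -1*(7) + (-1)*(-4) + (-2) = -5 (exactly as logged)
3. x = -1*(-5) + (-1)*(7) + (-2) = -4 (consistent with the transcript)
4. x = -1*(-4) + (-1)*(-5) + (-2) = 7 (first mismatch against the transcript)
That makes step 4 the first incorrect line — x = 7 is what it should show.

step 4, x = 7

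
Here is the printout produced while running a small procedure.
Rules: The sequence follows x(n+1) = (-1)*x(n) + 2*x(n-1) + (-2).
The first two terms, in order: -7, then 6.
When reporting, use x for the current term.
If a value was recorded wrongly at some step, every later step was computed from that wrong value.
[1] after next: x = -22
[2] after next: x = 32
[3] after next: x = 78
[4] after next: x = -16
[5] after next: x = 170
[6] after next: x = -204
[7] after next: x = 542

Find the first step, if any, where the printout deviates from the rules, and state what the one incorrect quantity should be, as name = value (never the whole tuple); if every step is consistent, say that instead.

step 3, x = -78

Step 1: x = -1*(6) + (2)*(-7) + (-2) = -22 — verified.
Step 2: x = -1*(-22) + (2)*(6) + (-2) = 32 — consistent with the printout.
Step 3: x = -1*(32) + (2)*(-22) + (-2) = -78 — not what was recorded.
So the first discrepancy is step 3, where the right value is x = -78.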